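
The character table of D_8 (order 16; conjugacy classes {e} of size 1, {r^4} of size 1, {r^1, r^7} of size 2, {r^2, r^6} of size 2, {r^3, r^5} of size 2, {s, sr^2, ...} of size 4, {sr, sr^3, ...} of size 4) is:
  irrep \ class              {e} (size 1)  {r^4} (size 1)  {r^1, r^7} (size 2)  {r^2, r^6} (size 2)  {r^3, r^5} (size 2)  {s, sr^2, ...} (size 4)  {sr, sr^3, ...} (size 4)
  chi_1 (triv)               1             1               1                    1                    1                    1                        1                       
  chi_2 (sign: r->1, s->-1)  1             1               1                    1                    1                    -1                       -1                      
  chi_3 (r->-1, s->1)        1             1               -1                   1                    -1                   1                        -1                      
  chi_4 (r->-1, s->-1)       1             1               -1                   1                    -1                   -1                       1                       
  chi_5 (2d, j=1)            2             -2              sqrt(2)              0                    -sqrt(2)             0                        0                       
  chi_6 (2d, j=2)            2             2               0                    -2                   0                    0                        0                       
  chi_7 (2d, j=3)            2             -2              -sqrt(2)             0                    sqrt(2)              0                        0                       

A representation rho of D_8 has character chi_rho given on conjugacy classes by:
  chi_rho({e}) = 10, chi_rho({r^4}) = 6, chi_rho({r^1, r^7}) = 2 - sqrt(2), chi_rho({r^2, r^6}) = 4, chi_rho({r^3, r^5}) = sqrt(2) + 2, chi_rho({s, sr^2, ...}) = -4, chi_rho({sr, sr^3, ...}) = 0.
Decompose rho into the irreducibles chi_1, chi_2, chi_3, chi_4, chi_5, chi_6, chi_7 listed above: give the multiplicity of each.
Multiplicities: chi_1: 1, chi_2: 3, chi_3: 0, chi_4: 2, chi_5: 0, chi_6: 1, chi_7: 1.

Derivation: Use <chi_rho, chi> = (1/|G|) sum_C |C| * chi_rho(C) * conj(chi(C)) with |G| = 16 for each irreducible chi in the table:
  <chi_rho, chi_1> = (1/16)[1*(10)*conj(1) + 1*(6)*conj(1) + 2*(2 - sqrt(2))*conj(1) + 2*(4)*conj(1) + 2*(sqrt(2) + 2)*conj(1) + 4*(-4)*conj(1) + 4*(0)*conj(1)]
      = (1/16)[(10) + (6) + (4 - 2*sqrt(2)) + (8) + (2*sqrt(2) + 4) + (-16) + (0)] = 16/16 = 1
  <chi_rho, chi_2> = (1/16)[1*(10)*conj(1) + 1*(6)*conj(1) + 2*(2 - sqrt(2))*conj(1) + 2*(4)*conj(1) + 2*(sqrt(2) + 2)*conj(1) + 4*(-4)*conj(-1) + 4*(0)*conj(-1)]
      = (1/16)[(10) + (6) + (4 - 2*sqrt(2)) + (8) + (2*sqrt(2) + 4) + (16) + (0)] = 48/16 = 3
  <chi_rho, chi_3> = (1/16)[1*(10)*conj(1) + 1*(6)*conj(1) + 2*(2 - sqrt(2))*conj(-1) + 2*(4)*conj(1) + 2*(sqrt(2) + 2)*conj(-1) + 4*(-4)*conj(1) + 4*(0)*conj(-1)]
      = (1/16)[(10) + (6) + (-4 + 2*sqrt(2)) + (8) + (-4 - 2*sqrt(2)) + (-16) + (0)] = 0/16 = 0
  <chi_rho, chi_4> = (1/16)[1*(10)*conj(1) + 1*(6)*conj(1) + 2*(2 - sqrt(2))*conj(-1) + 2*(4)*conj(1) + 2*(sqrt(2) + 2)*conj(-1) + 4*(-4)*conj(-1) + 4*(0)*conj(1)]
      = (1/16)[(10) + (6) + (-4 + 2*sqrt(2)) + (8) + (-4 - 2*sqrt(2)) + (16) + (0)] = 32/16 = 2
  <chi_rho, chi_5> = (1/16)[1*(10)*conj(2) + 1*(6)*conj(-2) + 2*(2 - sqrt(2))*conj(sqrt(2)) + 2*(4)*conj(0) + 2*(sqrt(2) + 2)*conj(-sqrt(2)) + 4*(-4)*conj(0) + 4*(0)*conj(0)]
      = (1/16)[(20) + (-12) + (-4 + 4*sqrt(2)) + (0) + (-4*sqrt(2) - 4) + (0) + (0)] = 0/16 = 0
  <chi_rho, chi_6> = (1/16)[1*(10)*conj(2) + 1*(6)*conj(2) + 2*(2 - sqrt(2))*conj(0) + 2*(4)*conj(-2) + 2*(sqrt(2) + 2)*conj(0) + 4*(-4)*conj(0) + 4*(0)*conj(0)]
      = (1/16)[(20) + (12) + (0) + (-16) + (0) + (0) + (0)] = 16/16 = 1
  <chi_rho, chi_7> = (1/16)[1*(10)*conj(2) + 1*(6)*conj(-2) + 2*(2 - sqrt(2))*conj(-sqrt(2)) + 2*(4)*conj(0) + 2*(sqrt(2) + 2)*conj(sqrt(2)) + 4*(-4)*conj(0) + 4*(0)*conj(0)]
      = (1/16)[(20) + (-12) + (4 - 4*sqrt(2)) + (0) + (4 + 4*sqrt(2)) + (0) + (0)] = 16/16 = 1
Dimension check: dim(rho) = sum (mult * dim) = 1*1 + 3*1 + 0*1 + 2*1 + 0*2 + 1*2 + 1*2 = 10 = chi_rho(e) = 10.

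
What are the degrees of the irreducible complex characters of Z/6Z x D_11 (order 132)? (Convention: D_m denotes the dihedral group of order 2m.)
Dimensions: 1, 1, 1, 1, 1, 1, 1, 1, 1, 1, 1, 1, 2, 2, 2, 2, 2, 2, 2, 2, 2, 2, 2, 2, 2, 2, 2, 2, 2, 2, 2, 2, 2, 2, 2, 2, 2, 2, 2, 2, 2, 2

Derivation: There are 42 irreducibles (= number of conjugacy classes). Their dimensions d_i satisfy sum d_i^2 = |G| = 132: 1 + 1 + 1 + 1 + 1 + 1 + 1 + 1 + 1 + 1 + 1 + 1 + 4 + 4 + 4 + 4 + 4 + 4 + 4 + 4 + 4 + 4 + 4 + 4 + 4 + 4 + 4 + 4 + 4 + 4 + 4 + 4 + 4 + 4 + 4 + 4 + 4 + 4 + 4 + 4 + 4 + 4 = 132. (For the product with Z/6Z: each of the 6 1-dim characters of Z/6Z tensors with each irrep of D_11, giving 6 copies of each D_11-dimension.)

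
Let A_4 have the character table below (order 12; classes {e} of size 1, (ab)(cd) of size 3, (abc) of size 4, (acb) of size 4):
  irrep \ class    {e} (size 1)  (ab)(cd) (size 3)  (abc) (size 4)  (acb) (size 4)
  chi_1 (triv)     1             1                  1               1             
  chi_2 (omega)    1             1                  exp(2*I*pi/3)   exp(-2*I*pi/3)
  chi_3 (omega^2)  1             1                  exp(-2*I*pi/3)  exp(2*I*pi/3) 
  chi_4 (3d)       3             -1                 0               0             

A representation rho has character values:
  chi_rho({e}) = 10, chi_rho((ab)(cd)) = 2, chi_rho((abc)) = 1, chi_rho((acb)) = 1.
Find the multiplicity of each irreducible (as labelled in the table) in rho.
Multiplicities: chi_1: 2, chi_2: 1, chi_3: 1, chi_4: 2.

Use <chi_rho, chi> = (1/|G|) sum_C |C| * chi_rho(C) * conj(chi(C)) with |G| = 12 for each irreducible chi in the table:
  <chi_rho, chi_1> = (1/12)[1*(10)*conj(1) + 3*(2)*conj(1) + 4*(1)*conj(1) + 4*(1)*conj(1)]
      = (1/12)[(10) + (6) + (4) + (4)] = 24/12 = 2
  <chi_rho, chi_2> = (1/12)[1*(10)*conj(1) + 3*(2)*conj(1) + 4*(1)*conj(exp(2*I*pi/3)) + 4*(1)*conj(exp(-2*I*pi/3))]
      = (1/12)[(10) + (6) + (4 + 8*exp(-2*I*pi/3) + 4*exp(2*I*pi/3)) + (4 + 4*exp(-2*I*pi/3) + 8*exp(2*I*pi/3))] = 12/12 = 1
  <chi_rho, chi_3> = (1/12)[1*(10)*conj(1) + 3*(2)*conj(1) + 4*(1)*conj(exp(-2*I*pi/3)) + 4*(1)*conj(exp(2*I*pi/3))]
      = (1/12)[(10) + (6) + (4 + 4*exp(-2*I*pi/3) + 8*exp(2*I*pi/3)) + (4 + 8*exp(-2*I*pi/3) + 4*exp(2*I*pi/3))] = 12/12 = 1
  <chi_rho, chi_4> = (1/12)[1*(10)*conj(3) + 3*(2)*conj(-1) + 4*(1)*conj(0) + 4*(1)*conj(0)]
      = (1/12)[(30) + (-6) + (0) + (0)] = 24/12 = 2
(Exp terms are combined using exp(i*s)*conj(exp(i*t)) = exp(i*(s-t)), and sums of them are collapsed using the identity that for every m > 1 the m distinct m-th roots of unity sum to 0, e.g. 1 + exp(2*I*pi/3) + exp(-2*I*pi/3) = 0.)
Dimension check: dim(rho) = sum (mult * dim) = 2*1 + 1*1 + 1*1 + 2*3 = 10 = chi_rho(e) = 10.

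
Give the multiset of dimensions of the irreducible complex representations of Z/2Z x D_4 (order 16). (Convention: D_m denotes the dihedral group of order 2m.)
Dimensions: 1, 1, 1, 1, 1, 1, 1, 1, 2, 2

Details: There are 10 irreducibles (= number of conjugacy classes). Their dimensions d_i satisfy sum d_i^2 = |G| = 16: 1 + 1 + 1 + 1 + 1 + 1 + 1 + 1 + 4 + 4 = 16. (For the product with Z/2Z: each of the 2 1-dim characters of Z/2Z tensors with each irrep of D_4, giving 2 copies of each D_4-dimension.)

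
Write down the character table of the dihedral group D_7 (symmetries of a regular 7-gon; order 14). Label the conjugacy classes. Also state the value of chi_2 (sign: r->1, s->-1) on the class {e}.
Conjugacy classes: {e} of size 1, {r^1, r^6} of size 2, {r^2, r^5} of size 2, {r^3, r^4} of size 2, {s, sr, ..., sr^6} of size 7.
Character table:
  irrep \ class              {e} (size 1)  {r^1, r^6} (size 2)  {r^2, r^5} (size 2)  {r^3, r^4} (size 2)  {s, sr, ..., sr^6} (size 7)
  chi_1 (triv)               1             1                    1                    1                    1                          
  chi_2 (sign: r->1, s->-1)  1             1                    1                    1                    -1                         
  chi_3 (2d, j=1)            2             2*cos(2*pi/7)        -2*cos(3*pi/7)       -2*cos(pi/7)         0                          
  chi_4 (2d, j=2)            2             -2*cos(3*pi/7)       -2*cos(pi/7)         2*cos(2*pi/7)        0                          
  chi_5 (2d, j=3)            2             -2*cos(pi/7)         2*cos(2*pi/7)        -2*cos(3*pi/7)       0                          

Spot check: chi_2 (sign: r->1, s->-1) on {e} = 1.

Details: D_7 has order 2*7 = 14 with 5 conjugacy classes, hence 5 irreducibles. Sum of squared dims 1 + 1 + 4 + 4 + 4 = 14 = |G|. Linear characters come from the abelianisation; the 2-dimensional irreps have character r^k -> 2*cos(2*pi*j*k/7), reflections -> 0.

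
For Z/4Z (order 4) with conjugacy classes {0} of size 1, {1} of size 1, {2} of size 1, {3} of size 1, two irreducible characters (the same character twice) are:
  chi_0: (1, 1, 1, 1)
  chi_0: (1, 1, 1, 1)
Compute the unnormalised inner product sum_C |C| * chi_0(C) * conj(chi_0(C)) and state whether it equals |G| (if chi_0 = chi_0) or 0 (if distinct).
Sum = 4 = |G| = 4; so <chi_0, chi_0> = 1 (norm-1 confirms irreducibility).

Why: Compute term by term over conjugacy classes (|C| * chi_0(C) * conj(chi_0(C))):
  1*(1)*conj(1) + 1*(1)*conj(1) + 1*(1)*conj(1) + 1*(1)*conj(1)
  = (1) + (1) + (1) + (1)
  = 4.
(Exp terms are combined using exp(i*s)*conj(exp(i*t)) = exp(i*(s-t)), and sums of them are collapsed using the identity that for every m > 1 the m distinct m-th roots of unity sum to 0, e.g. 1 + exp(2*I*pi/3) + exp(-2*I*pi/3) = 0.)
Dividing by |G| = 4 gives 4/4 = 1, matching the row-orthogonality relation <chi_0, chi_0> = [chi_0 = chi_0].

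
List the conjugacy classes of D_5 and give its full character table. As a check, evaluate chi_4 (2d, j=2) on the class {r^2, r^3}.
Conjugacy classes: {e} of size 1, {r^1, r^4} of size 2, {r^2, r^3} of size 2, {s, sr, ..., sr^4} of size 5.
Character table:
  irrep \ class              {e} (size 1)  {r^1, r^4} (size 2)  {r^2, r^3} (size 2)  {s, sr, ..., sr^4} (size 5)
  chi_1 (triv)               1             1                    1                    1                          
  chi_2 (sign: r->1, s->-1)  1             1                    1                    -1                         
  chi_3 (2d, j=1)            2             -1/2 + sqrt(5)/2     -sqrt(5)/2 - 1/2     0                          
  chi_4 (2d, j=2)            2             -sqrt(5)/2 - 1/2     -1/2 + sqrt(5)/2     0                          

Spot check: chi_4 (2d, j=2) on {r^2, r^3} = -1/2 + sqrt(5)/2.

Proof sketch: D_5 has order 2*5 = 10 with 4 conjugacy classes, hence 4 irreducibles. Sum of squared dims 1 + 1 + 4 + 4 = 10 = |G|. Linear characters come from the abelianisation; the 2-dimensional irreps have character r^k -> 2*cos(2*pi*j*k/5), reflections -> 0.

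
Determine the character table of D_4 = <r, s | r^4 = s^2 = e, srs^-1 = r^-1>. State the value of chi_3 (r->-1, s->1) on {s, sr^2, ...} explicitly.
Conjugacy classes: {e} of size 1, {r^2} of size 1, {r^1, r^3} of size 2, {s, sr^2, ...} of size 2, {sr, sr^3, ...} of size 2.
Character table:
  irrep \ class              {e} (size 1)  {r^2} (size 1)  {r^1, r^3} (size 2)  {s, sr^2, ...} (size 2)  {sr, sr^3, ...} (size 2)
  chi_1 (triv)               1             1               1                    1                        1                       
  chi_2 (sign: r->1, s->-1)  1             1               1                    -1                       -1                      
  chi_3 (r->-1, s->1)        1             1               -1                   1                        -1                      
  chi_4 (r->-1, s->-1)       1             1               -1                   -1                       1                       
  chi_5 (2d, j=1)            2             -2              0                    0                        0                       

Spot check: chi_3 (r->-1, s->1) on {s, sr^2, ...} = 1.

Derivation: D_4 has order 2*4 = 8 with 5 conjugacy classes, hence 5 irreducibles. Sum of squared dims 1 + 1 + 1 + 1 + 4 = 8 = |G|. Linear characters come from the abelianisation; the 2-dimensional irreps have character r^k -> 2*cos(2*pi*j*k/4), reflections -> 0.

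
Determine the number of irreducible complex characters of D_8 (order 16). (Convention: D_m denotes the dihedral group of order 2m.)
7

Argument: The number of irreducible complex representations of a finite group equals its number of conjugacy classes. D_8 has 7 conjugacy classes (n/2 + 3 for n even), so D_8 (order 16) has exactly 7 irreducible complex representations.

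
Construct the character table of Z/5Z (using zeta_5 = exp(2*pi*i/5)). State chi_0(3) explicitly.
Character table of Z/5Z (irreps indexed chi_0,...,chi_4 with chi_k(m) = zeta_5^(k*m), zeta_5 = exp(2*pi*i/5)):
  irrep \ class  {0} (size 1)  {1} (size 1)    {2} (size 1)    {3} (size 1)    {4} (size 1)  
  chi_0          1             1               1               1               1             
  chi_1          1             exp(2*I*pi/5)   exp(4*I*pi/5)   exp(-4*I*pi/5)  exp(-2*I*pi/5)
  chi_2          1             exp(4*I*pi/5)   exp(-2*I*pi/5)  exp(2*I*pi/5)   exp(-4*I*pi/5)
  chi_3          1             exp(-4*I*pi/5)  exp(2*I*pi/5)   exp(-2*I*pi/5)  exp(4*I*pi/5) 
  chi_4          1             exp(-2*I*pi/5)  exp(-4*I*pi/5)  exp(4*I*pi/5)   exp(2*I*pi/5) 

Spot check: chi_0(3) = zeta_5^(0*3) = zeta_5^0 = 1.

Z/5Z is abelian, so all 5 irreducible complex representations are 1-dimensional. They are given by chi_k(m) = zeta_5^(k*m) for k = 0,...,4. Row orthogonality: sum_m chi_k(m) conj(chi_l(m)) = 5 * [k = l].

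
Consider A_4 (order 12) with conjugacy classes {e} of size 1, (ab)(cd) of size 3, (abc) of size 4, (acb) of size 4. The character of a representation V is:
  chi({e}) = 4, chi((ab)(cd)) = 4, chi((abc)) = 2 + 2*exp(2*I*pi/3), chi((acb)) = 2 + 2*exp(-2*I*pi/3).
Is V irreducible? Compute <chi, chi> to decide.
Not irreducible (reducible): <chi, chi> = 8 > 1.

Working: <chi, chi> = (1/|G|) sum_C |C| * |chi(C)|^2 = (1/12)[1*|4|^2 + 3*|4|^2 + 4*|2 + 2*exp(2*I*pi/3)|^2 + 4*|2 + 2*exp(-2*I*pi/3)|^2]
  = (1/12)[(16) + (48) + (16) + (16)] = 96/12 = 8.
(Exp terms are combined using exp(i*s)*conj(exp(i*t)) = exp(i*(s-t)), and sums of them are collapsed using the identity that for every m > 1 the m distinct m-th roots of unity sum to 0, e.g. 1 + exp(2*I*pi/3) + exp(-2*I*pi/3) = 0.)
A character is irreducible iff <chi, chi> = 1, so this representation is reducible.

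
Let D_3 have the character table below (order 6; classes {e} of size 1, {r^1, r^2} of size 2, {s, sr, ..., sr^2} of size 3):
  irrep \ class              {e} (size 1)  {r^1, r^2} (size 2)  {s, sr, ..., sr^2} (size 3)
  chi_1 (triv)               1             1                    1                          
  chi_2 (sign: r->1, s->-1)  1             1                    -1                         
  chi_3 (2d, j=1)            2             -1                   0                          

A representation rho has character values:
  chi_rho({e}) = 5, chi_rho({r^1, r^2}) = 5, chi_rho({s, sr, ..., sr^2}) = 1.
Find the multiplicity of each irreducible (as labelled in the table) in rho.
Multiplicities: chi_1: 3, chi_2: 2, chi_3: 0.

Working: Use <chi_rho, chi> = (1/|G|) sum_C |C| * chi_rho(C) * conj(chi(C)) with |G| = 6 for each irreducible chi in the table:
  <chi_rho, chi_1> = (1/6)[1*(5)*conj(1) + 2*(5)*conj(1) + 3*(1)*conj(1)]
      = (1/6)[(5) + (10) + (3)] = 18/6 = 3
  <chi_rho, chi_2> = (1/6)[1*(5)*conj(1) + 2*(5)*conj(1) + 3*(1)*conj(-1)]
      = (1/6)[(5) + (10) + (-3)] = 12/6 = 2
  <chi_rho, chi_3> = (1/6)[1*(5)*conj(2) + 2*(5)*conj(-1) + 3*(1)*conj(0)]
      = (1/6)[(10) + (-10) + (0)] = 0/6 = 0
Dimension check: dim(rho) = sum (mult * dim) = 3*1 + 2*1 + 0*2 = 5 = chi_rho(e) = 5.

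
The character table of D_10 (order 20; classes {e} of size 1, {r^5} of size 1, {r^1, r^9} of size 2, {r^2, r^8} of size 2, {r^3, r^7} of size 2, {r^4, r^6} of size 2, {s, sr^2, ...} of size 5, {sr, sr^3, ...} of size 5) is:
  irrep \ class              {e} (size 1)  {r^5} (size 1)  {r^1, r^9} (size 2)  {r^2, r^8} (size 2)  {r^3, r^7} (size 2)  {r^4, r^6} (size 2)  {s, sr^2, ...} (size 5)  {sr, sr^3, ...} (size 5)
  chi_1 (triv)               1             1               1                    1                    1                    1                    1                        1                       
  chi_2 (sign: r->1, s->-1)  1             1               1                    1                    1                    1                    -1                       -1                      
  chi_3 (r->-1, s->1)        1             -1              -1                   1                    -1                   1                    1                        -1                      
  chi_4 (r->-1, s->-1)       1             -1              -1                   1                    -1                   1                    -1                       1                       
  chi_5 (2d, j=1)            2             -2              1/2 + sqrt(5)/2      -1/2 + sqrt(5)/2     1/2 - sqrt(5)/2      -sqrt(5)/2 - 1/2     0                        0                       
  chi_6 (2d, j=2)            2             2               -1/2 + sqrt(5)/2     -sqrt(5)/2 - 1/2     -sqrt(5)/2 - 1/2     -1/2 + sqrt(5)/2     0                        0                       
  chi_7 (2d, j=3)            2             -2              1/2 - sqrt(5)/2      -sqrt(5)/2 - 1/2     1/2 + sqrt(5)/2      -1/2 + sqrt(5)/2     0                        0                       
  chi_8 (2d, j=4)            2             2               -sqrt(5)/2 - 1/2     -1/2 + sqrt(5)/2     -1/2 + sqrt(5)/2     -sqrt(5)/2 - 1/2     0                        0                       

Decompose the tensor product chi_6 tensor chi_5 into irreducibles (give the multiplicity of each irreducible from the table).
chi_6 tensor chi_5 = chi_5 + chi_7 (all other irreducibles have multiplicity 0).

Solution. The character of a tensor product is the pointwise product (chi_6 * chi_5)(C) = chi_6(C) * chi_5(C):
  {e}: (2)*(2), {r^5}: (2)*(-2), {r^1, r^9}: (-1/2 + sqrt(5)/2)*(1/2 + sqrt(5)/2), {r^2, r^8}: (-sqrt(5)/2 - 1/2)*(-1/2 + sqrt(5)/2), {r^3, r^7}: (-sqrt(5)/2 - 1/2)*(1/2 - sqrt(5)/2), {r^4, r^6}: (-1/2 + sqrt(5)/2)*(-sqrt(5)/2 - 1/2), {s, sr^2, ...}: (0)*(0), {sr, sr^3, ...}: (0)*(0)
so (chi_6 * chi_5) takes values
  {e} -> 4, {r^5} -> -4, {r^1, r^9} -> 1, {r^2, r^8} -> -1, {r^3, r^7} -> 1, {r^4, r^6} -> -1, {s, sr^2, ...} -> 0, {sr, sr^3, ...} -> 0.
Now take the inner product of this character with each irreducible chi from the table, <chi_6*chi_5, chi> = (1/20) sum_C |C| (chi_6*chi_5)(C) conj(chi(C)):
  <chi_6*chi_5, chi_1> = (1/20)[1*(4)*conj(1) + 1*(-4)*conj(1) + 2*(1)*conj(1) + 2*(-1)*conj(1) + 2*(1)*conj(1) + 2*(-1)*conj(1) + 5*(0)*conj(1) + 5*(0)*conj(1)]
      = (1/20)[(4) + (-4) + (2) + (-2) + (2) + (-2) + (0) + (0)] = 0/20 = 0
  <chi_6*chi_5, chi_2> = (1/20)[1*(4)*conj(1) + 1*(-4)*conj(1) + 2*(1)*conj(1) + 2*(-1)*conj(1) + 2*(1)*conj(1) + 2*(-1)*conj(1) + 5*(0)*conj(-1) + 5*(0)*conj(-1)]
      = (1/20)[(4) + (-4) + (2) + (-2) + (2) + (-2) + (0) + (0)] = 0/20 = 0
  <chi_6*chi_5, chi_3> = (1/20)[1*(4)*conj(1) + 1*(-4)*conj(-1) + 2*(1)*conj(-1) + 2*(-1)*conj(1) + 2*(1)*conj(-1) + 2*(-1)*conj(1) + 5*(0)*conj(1) + 5*(0)*conj(-1)]
      = (1/20)[(4) + (4) + (-2) + (-2) + (-2) + (-2) + (0) + (0)] = 0/20 = 0
  <chi_6*chi_5, chi_4> = (1/20)[1*(4)*conj(1) + 1*(-4)*conj(-1) + 2*(1)*conj(-1) + 2*(-1)*conj(1) + 2*(1)*conj(-1) + 2*(-1)*conj(1) + 5*(0)*conj(-1) + 5*(0)*conj(1)]
      = (1/20)[(4) + (4) + (-2) + (-2) + (-2) + (-2) + (0) + (0)] = 0/20 = 0
  <chi_6*chi_5, chi_5> = (1/20)[1*(4)*conj(2) + 1*(-4)*conj(-2) + 2*(1)*conj(1/2 + sqrt(5)/2) + 2*(-1)*conj(-1/2 + sqrt(5)/2) + 2*(1)*conj(1/2 - sqrt(5)/2) + 2*(-1)*conj(-sqrt(5)/2 - 1/2) + 5*(0)*conj(0) + 5*(0)*conj(0)]
      = (1/20)[(8) + (8) + (1 + sqrt(5)) + (1 - sqrt(5)) + (1 - sqrt(5)) + (1 + sqrt(5)) + (0) + (0)] = 20/20 = 1
  <chi_6*chi_5, chi_6> = (1/20)[1*(4)*conj(2) + 1*(-4)*conj(2) + 2*(1)*conj(-1/2 + sqrt(5)/2) + 2*(-1)*conj(-sqrt(5)/2 - 1/2) + 2*(1)*conj(-sqrt(5)/2 - 1/2) + 2*(-1)*conj(-1/2 + sqrt(5)/2) + 5*(0)*conj(0) + 5*(0)*conj(0)]
      = (1/20)[(8) + (-8) + (-1 + sqrt(5)) + (1 + sqrt(5)) + (-sqrt(5) - 1) + (1 - sqrt(5)) + (0) + (0)] = 0/20 = 0
  <chi_6*chi_5, chi_7> = (1/20)[1*(4)*conj(2) + 1*(-4)*conj(-2) + 2*(1)*conj(1/2 - sqrt(5)/2) + 2*(-1)*conj(-sqrt(5)/2 - 1/2) + 2*(1)*conj(1/2 + sqrt(5)/2) + 2*(-1)*conj(-1/2 + sqrt(5)/2) + 5*(0)*conj(0) + 5*(0)*conj(0)]
      = (1/20)[(8) + (8) + (1 - sqrt(5)) + (1 + sqrt(5)) + (1 + sqrt(5)) + (1 - sqrt(5)) + (0) + (0)] = 20/20 = 1
  <chi_6*chi_5, chi_8> = (1/20)[1*(4)*conj(2) + 1*(-4)*conj(2) + 2*(1)*conj(-sqrt(5)/2 - 1/2) + 2*(-1)*conj(-1/2 + sqrt(5)/2) + 2*(1)*conj(-1/2 + sqrt(5)/2) + 2*(-1)*conj(-sqrt(5)/2 - 1/2) + 5*(0)*conj(0) + 5*(0)*conj(0)]
      = (1/20)[(8) + (-8) + (-sqrt(5) - 1) + (1 - sqrt(5)) + (-1 + sqrt(5)) + (1 + sqrt(5)) + (0) + (0)] = 0/20 = 0
Hence the multiplicities are chi_5: 1, chi_7: 1. Dimension check: dim(chi_6)*dim(chi_5) = 2*2 = 4 and sum (mult * dim) = 1*2 + 1*2 = 4.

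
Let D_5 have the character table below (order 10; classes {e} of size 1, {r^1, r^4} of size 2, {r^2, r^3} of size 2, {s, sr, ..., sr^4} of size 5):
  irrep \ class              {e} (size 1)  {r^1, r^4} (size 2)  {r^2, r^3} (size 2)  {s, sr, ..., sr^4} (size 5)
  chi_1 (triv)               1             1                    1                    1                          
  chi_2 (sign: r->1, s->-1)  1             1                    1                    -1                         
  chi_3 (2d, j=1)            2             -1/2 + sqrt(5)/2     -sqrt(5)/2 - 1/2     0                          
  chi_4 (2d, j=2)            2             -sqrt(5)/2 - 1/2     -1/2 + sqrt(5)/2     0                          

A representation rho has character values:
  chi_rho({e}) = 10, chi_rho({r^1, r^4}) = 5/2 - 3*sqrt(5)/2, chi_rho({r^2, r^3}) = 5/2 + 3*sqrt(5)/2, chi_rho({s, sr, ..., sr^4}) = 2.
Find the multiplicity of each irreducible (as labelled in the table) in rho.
Multiplicities: chi_1: 3, chi_2: 1, chi_3: 0, chi_4: 3.

Argument: Use <chi_rho, chi> = (1/|G|) sum_C |C| * chi_rho(C) * conj(chi(C)) with |G| = 10 for each irreducible chi in the table:
  <chi_rho, chi_1> = (1/10)[1*(10)*conj(1) + 2*(5/2 - 3*sqrt(5)/2)*conj(1) + 2*(5/2 + 3*sqrt(5)/2)*conj(1) + 5*(2)*conj(1)]
      = (1/10)[(10) + (5 - 3*sqrt(5)) + (5 + 3*sqrt(5)) + (10)] = 30/10 = 3
  <chi_rho, chi_2> = (1/10)[1*(10)*conj(1) + 2*(5/2 - 3*sqrt(5)/2)*conj(1) + 2*(5/2 + 3*sqrt(5)/2)*conj(1) + 5*(2)*conj(-1)]
      = (1/10)[(10) + (5 - 3*sqrt(5)) + (5 + 3*sqrt(5)) + (-10)] = 10/10 = 1
  <chi_rho, chi_3> = (1/10)[1*(10)*conj(2) + 2*(5/2 - 3*sqrt(5)/2)*conj(-1/2 + sqrt(5)/2) + 2*(5/2 + 3*sqrt(5)/2)*conj(-sqrt(5)/2 - 1/2) + 5*(2)*conj(0)]
      = (1/10)[(20) + (-10 + 4*sqrt(5)) + (-10 - 4*sqrt(5)) + (0)] = 0/10 = 0
  <chi_rho, chi_4> = (1/10)[1*(10)*conj(2) + 2*(5/2 - 3*sqrt(5)/2)*conj(-sqrt(5)/2 - 1/2) + 2*(5/2 + 3*sqrt(5)/2)*conj(-1/2 + sqrt(5)/2) + 5*(2)*conj(0)]
      = (1/10)[(20) + (5 - sqrt(5)) + (sqrt(5) + 5) + (0)] = 30/10 = 3
Dimension check: dim(rho) = sum (mult * dim) = 3*1 + 1*1 + 0*2 + 3*2 = 10 = chi_rho(e) = 10.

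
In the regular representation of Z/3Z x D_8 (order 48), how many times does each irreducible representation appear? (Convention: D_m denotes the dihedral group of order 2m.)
Each irreducible V_i of dimension d_i appears with multiplicity d_i, i.e. rho_reg = (direct sum over all irreducibles V_i) d_i V_i. The irreducible dimensions for Z/3Z x D_8 are 1, 1, 1, 1, 1, 1, 1, 1, 1, 1, 1, 1, 2, 2, 2, 2, 2, 2, 2, 2, 2: 12 irreducibles of dimension 1, each with multiplicity 1; 9 irreducibles of dimension 2, each with multiplicity 2. Total dimension 12*1*1 + 9*2*2 = 48 = |G|.

Details: General theorem: in the regular representation of a finite group G, each irreducible appears with multiplicity equal to its dimension. Check: dim(rho_reg) = sum d_i^2 = 1 + 1 + 1 + 1 + 1 + 1 + 1 + 1 + 1 + 1 + 1 + 1 + 4 + 4 + 4 + 4 + 4 + 4 + 4 + 4 + 4 = 48 = |G|.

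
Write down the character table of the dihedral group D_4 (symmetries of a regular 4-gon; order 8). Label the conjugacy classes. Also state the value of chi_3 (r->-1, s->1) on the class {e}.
Conjugacy classes: {e} of size 1, {r^2} of size 1, {r^1, r^3} of size 2, {s, sr^2, ...} of size 2, {sr, sr^3, ...} of size 2.
Character table:
  irrep \ class              {e} (size 1)  {r^2} (size 1)  {r^1, r^3} (size 2)  {s, sr^2, ...} (size 2)  {sr, sr^3, ...} (size 2)
  chi_1 (triv)               1             1               1                    1                        1                       
  chi_2 (sign: r->1, s->-1)  1             1               1                    -1                       -1                      
  chi_3 (r->-1, s->1)        1             1               -1                   1                        -1                      
  chi_4 (r->-1, s->-1)       1             1               -1                   -1                       1                       
  chi_5 (2d, j=1)            2             -2              0                    0                        0                       

Spot check: chi_3 (r->-1, s->1) on {e} = 1.

Argument: D_4 has order 2*4 = 8 with 5 conjugacy classes, hence 5 irreducibles. Sum of squared dims 1 + 1 + 1 + 1 + 4 = 8 = |G|. Linear characters come from the abelianisation; the 2-dimensional irreps have character r^k -> 2*cos(2*pi*j*k/4), reflections -> 0.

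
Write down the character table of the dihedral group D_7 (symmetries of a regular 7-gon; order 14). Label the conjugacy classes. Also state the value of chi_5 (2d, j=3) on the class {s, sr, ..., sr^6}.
Conjugacy classes: {e} of size 1, {r^1, r^6} of size 2, {r^2, r^5} of size 2, {r^3, r^4} of size 2, {s, sr, ..., sr^6} of size 7.
Character table:
  irrep \ class              {e} (size 1)  {r^1, r^6} (size 2)  {r^2, r^5} (size 2)  {r^3, r^4} (size 2)  {s, sr, ..., sr^6} (size 7)
  chi_1 (triv)               1             1                    1                    1                    1                          
  chi_2 (sign: r->1, s->-1)  1             1                    1                    1                    -1                         
  chi_3 (2d, j=1)            2             2*cos(2*pi/7)        -2*cos(3*pi/7)       -2*cos(pi/7)         0                          
  chi_4 (2d, j=2)            2             -2*cos(3*pi/7)       -2*cos(pi/7)         2*cos(2*pi/7)        0                          
  chi_5 (2d, j=3)            2             -2*cos(pi/7)         2*cos(2*pi/7)        -2*cos(3*pi/7)       0                          

Spot check: chi_5 (2d, j=3) on {s, sr, ..., sr^6} = 0.

Derivation: D_7 has order 2*7 = 14 with 5 conjugacy classes, hence 5 irreducibles. Sum of squared dims 1 + 1 + 4 + 4 + 4 = 14 = |G|. Linear characters come from the abelianisation; the 2-dimensional irreps have character r^k -> 2*cos(2*pi*j*k/7), reflections -> 0.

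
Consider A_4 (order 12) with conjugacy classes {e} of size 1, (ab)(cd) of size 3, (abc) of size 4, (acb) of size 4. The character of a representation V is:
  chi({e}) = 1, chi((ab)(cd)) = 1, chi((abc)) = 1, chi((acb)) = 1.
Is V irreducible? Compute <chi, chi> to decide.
Irreducible: <chi, chi> = 1.

Solution. <chi, chi> = (1/|G|) sum_C |C| * |chi(C)|^2 = (1/12)[1*|1|^2 + 3*|1|^2 + 4*|1|^2 + 4*|1|^2]
  = (1/12)[(1) + (3) + (4) + (4)] = 12/12 = 1.
(Exp terms are combined using exp(i*s)*conj(exp(i*t)) = exp(i*(s-t)), and sums of them are collapsed using the identity that for every m > 1 the m distinct m-th roots of unity sum to 0, e.g. 1 + exp(2*I*pi/3) + exp(-2*I*pi/3) = 0.)
A character is irreducible iff <chi, chi> = 1, so this representation is irreducible.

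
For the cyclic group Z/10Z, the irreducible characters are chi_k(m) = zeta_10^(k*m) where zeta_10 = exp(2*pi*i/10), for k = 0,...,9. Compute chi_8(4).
chi_8(4) = zeta_10^32 = exp(2*I*pi/5)

Justification: chi_8(4) = zeta_10^(8*4) = zeta_10^32. Since zeta_10^10 = 1, this equals zeta_10^2 = exp(2*pi*i*2/10) = exp(2*I*pi/5).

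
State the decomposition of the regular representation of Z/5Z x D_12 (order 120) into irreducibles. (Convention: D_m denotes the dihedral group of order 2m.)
Each irreducible V_i of dimension d_i appears with multiplicity d_i, i.e. rho_reg = (direct sum over all irreducibles V_i) d_i V_i. The irreducible dimensions for Z/5Z x D_12 are 1, 1, 1, 1, 1, 1, 1, 1, 1, 1, 1, 1, 1, 1, 1, 1, 1, 1, 1, 1, 2, 2, 2, 2, 2, 2, 2, 2, 2, 2, 2, 2, 2, 2, 2, 2, 2, 2, 2, 2, 2, 2, 2, 2, 2: 20 irreducibles of dimension 1, each with multiplicity 1; 25 irreducibles of dimension 2, each with multiplicity 2. Total dimension 20*1*1 + 25*2*2 = 120 = |G|.

Solution. General theorem: in the regular representation of a finite group G, each irreducible appears with multiplicity equal to its dimension. Check: dim(rho_reg) = sum d_i^2 = 1 + 1 + 1 + 1 + 1 + 1 + 1 + 1 + 1 + 1 + 1 + 1 + 1 + 1 + 1 + 1 + 1 + 1 + 1 + 1 + 4 + 4 + 4 + 4 + 4 + 4 + 4 + 4 + 4 + 4 + 4 + 4 + 4 + 4 + 4 + 4 + 4 + 4 + 4 + 4 + 4 + 4 + 4 + 4 + 4 = 120 = |G|.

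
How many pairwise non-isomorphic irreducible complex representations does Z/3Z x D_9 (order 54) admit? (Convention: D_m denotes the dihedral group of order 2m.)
18

Details: The number of irreducible complex representations of a finite group equals its number of conjugacy classes. For a direct product, #classes(G x H) = #classes(G) * #classes(H). Z/3Z has 3 classes (abelian), D_9 has 6 classes, so 3 * 6 = 18, so Z/3Z x D_9 (order 54) has exactly 18 irreducible complex representations.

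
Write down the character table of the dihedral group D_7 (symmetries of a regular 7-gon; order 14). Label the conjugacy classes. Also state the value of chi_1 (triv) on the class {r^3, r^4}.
Conjugacy classes: {e} of size 1, {r^1, r^6} of size 2, {r^2, r^5} of size 2, {r^3, r^4} of size 2, {s, sr, ..., sr^6} of size 7.
Character table:
  irrep \ class              {e} (size 1)  {r^1, r^6} (size 2)  {r^2, r^5} (size 2)  {r^3, r^4} (size 2)  {s, sr, ..., sr^6} (size 7)
  chi_1 (triv)               1             1                    1                    1                    1                          
  chi_2 (sign: r->1, s->-1)  1             1                    1                    1                    -1                         
  chi_3 (2d, j=1)            2             2*cos(2*pi/7)        -2*cos(3*pi/7)       -2*cos(pi/7)         0                          
  chi_4 (2d, j=2)            2             -2*cos(3*pi/7)       -2*cos(pi/7)         2*cos(2*pi/7)        0                          
  chi_5 (2d, j=3)            2             -2*cos(pi/7)         2*cos(2*pi/7)        -2*cos(3*pi/7)       0                          

Spot check: chi_1 (triv) on {r^3, r^4} = 1.

Argument: D_7 has order 2*7 = 14 with 5 conjugacy classes, hence 5 irreducibles. Sum of squared dims 1 + 1 + 4 + 4 + 4 = 14 = |G|. Linear characters come from the abelianisation; the 2-dimensional irreps have character r^k -> 2*cos(2*pi*j*k/7), reflections -> 0.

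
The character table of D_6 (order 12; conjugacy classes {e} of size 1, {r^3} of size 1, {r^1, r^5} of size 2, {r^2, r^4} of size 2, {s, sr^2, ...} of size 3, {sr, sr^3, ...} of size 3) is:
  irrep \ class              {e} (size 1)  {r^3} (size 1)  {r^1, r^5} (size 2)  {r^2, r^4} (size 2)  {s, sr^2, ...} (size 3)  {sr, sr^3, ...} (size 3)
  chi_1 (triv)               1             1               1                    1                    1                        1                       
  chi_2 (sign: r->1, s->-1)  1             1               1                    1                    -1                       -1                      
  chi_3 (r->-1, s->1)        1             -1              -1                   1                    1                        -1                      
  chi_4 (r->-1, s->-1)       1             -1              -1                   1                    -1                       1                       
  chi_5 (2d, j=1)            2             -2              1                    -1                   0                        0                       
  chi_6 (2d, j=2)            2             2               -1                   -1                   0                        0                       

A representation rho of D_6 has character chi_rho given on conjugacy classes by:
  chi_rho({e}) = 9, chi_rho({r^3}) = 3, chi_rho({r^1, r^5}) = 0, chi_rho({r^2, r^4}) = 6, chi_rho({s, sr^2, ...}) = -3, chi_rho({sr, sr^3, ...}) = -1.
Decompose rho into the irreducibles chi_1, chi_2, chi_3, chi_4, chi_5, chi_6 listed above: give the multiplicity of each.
Multiplicities: chi_1: 1, chi_2: 3, chi_3: 1, chi_4: 2, chi_5: 0, chi_6: 1.

Explanation: Use <chi_rho, chi> = (1/|G|) sum_C |C| * chi_rho(C) * conj(chi(C)) with |G| = 12 for each irreducible chi in the table:
  <chi_rho, chi_1> = (1/12)[1*(9)*conj(1) + 1*(3)*conj(1) + 2*(0)*conj(1) + 2*(6)*conj(1) + 3*(-3)*conj(1) + 3*(-1)*conj(1)]
      = (1/12)[(9) + (3) + (0) + (12) + (-9) + (-3)] = 12/12 = 1
  <chi_rho, chi_2> = (1/12)[1*(9)*conj(1) + 1*(3)*conj(1) + 2*(0)*conj(1) + 2*(6)*conj(1) + 3*(-3)*conj(-1) + 3*(-1)*conj(-1)]
      = (1/12)[(9) + (3) + (0) + (12) + (9) + (3)] = 36/12 = 3
  <chi_rho, chi_3> = (1/12)[1*(9)*conj(1) + 1*(3)*conj(-1) + 2*(0)*conj(-1) + 2*(6)*conj(1) + 3*(-3)*conj(1) + 3*(-1)*conj(-1)]
      = (1/12)[(9) + (-3) + (0) + (12) + (-9) + (3)] = 12/12 = 1
  <chi_rho, chi_4> = (1/12)[1*(9)*conj(1) + 1*(3)*conj(-1) + 2*(0)*conj(-1) + 2*(6)*conj(1) + 3*(-3)*conj(-1) + 3*(-1)*conj(1)]
      = (1/12)[(9) + (-3) + (0) + (12) + (9) + (-3)] = 24/12 = 2
  <chi_rho, chi_5> = (1/12)[1*(9)*conj(2) + 1*(3)*conj(-2) + 2*(0)*conj(1) + 2*(6)*conj(-1) + 3*(-3)*conj(0) + 3*(-1)*conj(0)]
      = (1/12)[(18) + (-6) + (0) + (-12) + (0) + (0)] = 0/12 = 0
  <chi_rho, chi_6> = (1/12)[1*(9)*conj(2) + 1*(3)*conj(2) + 2*(0)*conj(-1) + 2*(6)*conj(-1) + 3*(-3)*conj(0) + 3*(-1)*conj(0)]
      = (1/12)[(18) + (6) + (0) + (-12) + (0) + (0)] = 12/12 = 1
Dimension check: dim(rho) = sum (mult * dim) = 1*1 + 3*1 + 1*1 + 2*1 + 0*2 + 1*2 = 9 = chi_rho(e) = 9.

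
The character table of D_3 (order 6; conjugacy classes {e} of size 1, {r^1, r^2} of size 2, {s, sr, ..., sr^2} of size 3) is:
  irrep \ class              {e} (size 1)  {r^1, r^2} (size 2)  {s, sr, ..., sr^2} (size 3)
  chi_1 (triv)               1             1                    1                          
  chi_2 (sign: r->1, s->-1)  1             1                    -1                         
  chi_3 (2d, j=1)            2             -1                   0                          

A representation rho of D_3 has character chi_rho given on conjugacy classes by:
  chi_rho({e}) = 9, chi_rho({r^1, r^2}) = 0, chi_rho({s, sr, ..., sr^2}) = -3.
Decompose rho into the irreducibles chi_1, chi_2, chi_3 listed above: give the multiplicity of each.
Multiplicities: chi_1: 0, chi_2: 3, chi_3: 3.

Working: Use <chi_rho, chi> = (1/|G|) sum_C |C| * chi_rho(C) * conj(chi(C)) with |G| = 6 for each irreducible chi in the table:
  <chi_rho, chi_1> = (1/6)[1*(9)*conj(1) + 2*(0)*conj(1) + 3*(-3)*conj(1)]
      = (1/6)[(9) + (0) + (-9)] = 0/6 = 0
  <chi_rho, chi_2> = (1/6)[1*(9)*conj(1) + 2*(0)*conj(1) + 3*(-3)*conj(-1)]
      = (1/6)[(9) + (0) + (9)] = 18/6 = 3
  <chi_rho, chi_3> = (1/6)[1*(9)*conj(2) + 2*(0)*conj(-1) + 3*(-3)*conj(0)]
      = (1/6)[(18) + (0) + (0)] = 18/6 = 3
Dimension check: dim(rho) = sum (mult * dim) = 0*1 + 3*1 + 3*2 = 9 = chi_rho(e) = 9.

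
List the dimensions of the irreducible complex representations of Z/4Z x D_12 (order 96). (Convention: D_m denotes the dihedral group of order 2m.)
Dimensions: 1, 1, 1, 1, 1, 1, 1, 1, 1, 1, 1, 1, 1, 1, 1, 1, 2, 2, 2, 2, 2, 2, 2, 2, 2, 2, 2, 2, 2, 2, 2, 2, 2, 2, 2, 2

Working: There are 36 irreducibles (= number of conjugacy classes). Their dimensions d_i satisfy sum d_i^2 = |G| = 96: 1 + 1 + 1 + 1 + 1 + 1 + 1 + 1 + 1 + 1 + 1 + 1 + 1 + 1 + 1 + 1 + 4 + 4 + 4 + 4 + 4 + 4 + 4 + 4 + 4 + 4 + 4 + 4 + 4 + 4 + 4 + 4 + 4 + 4 + 4 + 4 = 96. (For the product with Z/4Z: each of the 4 1-dim characters of Z/4Z tensors with each irrep of D_12, giving 4 copies of each D_12-dimension.)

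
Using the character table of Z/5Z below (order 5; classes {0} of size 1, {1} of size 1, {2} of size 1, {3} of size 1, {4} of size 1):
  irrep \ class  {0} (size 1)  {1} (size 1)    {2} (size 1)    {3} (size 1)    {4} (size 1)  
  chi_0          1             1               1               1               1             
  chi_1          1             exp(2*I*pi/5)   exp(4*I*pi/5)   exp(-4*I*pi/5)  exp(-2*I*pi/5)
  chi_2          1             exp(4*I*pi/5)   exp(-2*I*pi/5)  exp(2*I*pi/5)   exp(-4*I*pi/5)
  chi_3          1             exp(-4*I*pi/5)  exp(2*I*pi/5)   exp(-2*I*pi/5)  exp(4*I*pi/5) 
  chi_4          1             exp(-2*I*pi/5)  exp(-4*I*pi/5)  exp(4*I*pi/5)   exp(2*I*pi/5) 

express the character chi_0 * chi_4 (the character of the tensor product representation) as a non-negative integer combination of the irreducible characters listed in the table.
chi_0 tensor chi_4 = chi_4 (all other irreducibles have multiplicity 0).

Derivation: The character of a tensor product is the pointwise product (chi_0 * chi_4)(C) = chi_0(C) * chi_4(C):
  {0}: (1)*(1), {1}: (1)*(exp(-2*I*pi/5)), {2}: (1)*(exp(-4*I*pi/5)), {3}: (1)*(exp(4*I*pi/5)), {4}: (1)*(exp(2*I*pi/5))
so (chi_0 * chi_4) takes values
  {0} -> 1, {1} -> exp(-2*I*pi/5), {2} -> exp(-4*I*pi/5), {3} -> exp(4*I*pi/5), {4} -> exp(2*I*pi/5).
Now take the inner product of this character with each irreducible chi from the table, <chi_0*chi_4, chi> = (1/5) sum_C |C| (chi_0*chi_4)(C) conj(chi(C)):
  <chi_0*chi_4, chi_0> = (1/5)[1*(1)*conj(1) + 1*(exp(-2*I*pi/5))*conj(1) + 1*(exp(-4*I*pi/5))*conj(1) + 1*(exp(4*I*pi/5))*conj(1) + 1*(exp(2*I*pi/5))*conj(1)]
      = (1/5)[(1) + (exp(-2*I*pi/5)) + (exp(-4*I*pi/5)) + (exp(4*I*pi/5)) + (exp(2*I*pi/5))] = 0/5 = 0
  <chi_0*chi_4, chi_1> = (1/5)[1*(1)*conj(1) + 1*(exp(-2*I*pi/5))*conj(exp(2*I*pi/5)) + 1*(exp(-4*I*pi/5))*conj(exp(4*I*pi/5)) + 1*(exp(4*I*pi/5))*conj(exp(-4*I*pi/5)) + 1*(exp(2*I*pi/5))*conj(exp(-2*I*pi/5))]
      = (1/5)[(1) + (exp(-4*I*pi/5)) + (exp(2*I*pi/5)) + (exp(-2*I*pi/5)) + (exp(4*I*pi/5))] = 0/5 = 0
  <chi_0*chi_4, chi_2> = (1/5)[1*(1)*conj(1) + 1*(exp(-2*I*pi/5))*conj(exp(4*I*pi/5)) + 1*(exp(-4*I*pi/5))*conj(exp(-2*I*pi/5)) + 1*(exp(4*I*pi/5))*conj(exp(2*I*pi/5)) + 1*(exp(2*I*pi/5))*conj(exp(-4*I*pi/5))]
      = (1/5)[(1) + (exp(4*I*pi/5)) + (exp(-2*I*pi/5)) + (exp(2*I*pi/5)) + (exp(-4*I*pi/5))] = 0/5 = 0
  <chi_0*chi_4, chi_3> = (1/5)[1*(1)*conj(1) + 1*(exp(-2*I*pi/5))*conj(exp(-4*I*pi/5)) + 1*(exp(-4*I*pi/5))*conj(exp(2*I*pi/5)) + 1*(exp(4*I*pi/5))*conj(exp(-2*I*pi/5)) + 1*(exp(2*I*pi/5))*conj(exp(4*I*pi/5))]
      = (1/5)[(1) + (exp(2*I*pi/5)) + (exp(4*I*pi/5)) + (exp(-4*I*pi/5)) + (exp(-2*I*pi/5))] = 0/5 = 0
  <chi_0*chi_4, chi_4> = (1/5)[1*(1)*conj(1) + 1*(exp(-2*I*pi/5))*conj(exp(-2*I*pi/5)) + 1*(exp(-4*I*pi/5))*conj(exp(-4*I*pi/5)) + 1*(exp(4*I*pi/5))*conj(exp(4*I*pi/5)) + 1*(exp(2*I*pi/5))*conj(exp(2*I*pi/5))]
      = (1/5)[(1) + (1) + (1) + (1) + (1)] = 5/5 = 1
(Exp terms are combined using exp(i*s)*conj(exp(i*t)) = exp(i*(s-t)), and sums of them are collapsed using the identity that for every m > 1 the m distinct m-th roots of unity sum to 0, e.g. 1 + exp(2*I*pi/3) + exp(-2*I*pi/3) = 0.)
Hence the multiplicities are chi_4: 1. Dimension check: dim(chi_0)*dim(chi_4) = 1*1 = 1 and sum (mult * dim) = 1*1 = 1.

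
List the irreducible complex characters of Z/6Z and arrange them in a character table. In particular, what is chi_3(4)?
Character table of Z/6Z (irreps indexed chi_0,...,chi_5 with chi_k(m) = zeta_6^(k*m), zeta_6 = exp(2*pi*i/6)):
  irrep \ class  {0} (size 1)  {1} (size 1)    {2} (size 1)    {3} (size 1)  {4} (size 1)    {5} (size 1)  
  chi_0          1             1               1               1             1               1             
  chi_1          1             exp(I*pi/3)     exp(2*I*pi/3)   -1            exp(-2*I*pi/3)  exp(-I*pi/3)  
  chi_2          1             exp(2*I*pi/3)   exp(-2*I*pi/3)  1             exp(2*I*pi/3)   exp(-2*I*pi/3)
  chi_3          1             -1              1               -1            1               -1            
  chi_4          1             exp(-2*I*pi/3)  exp(2*I*pi/3)   1             exp(-2*I*pi/3)  exp(2*I*pi/3) 
  chi_5          1             exp(-I*pi/3)    exp(-2*I*pi/3)  -1            exp(2*I*pi/3)   exp(I*pi/3)   

Spot check: chi_3(4) = zeta_6^(3*4) = zeta_6^12 = 1.

Details: Z/6Z is abelian, so all 6 irreducible complex representations are 1-dimensional. They are given by chi_k(m) = zeta_6^(k*m) for k = 0,...,5. Row orthogonality: sum_m chi_k(m) conj(chi_l(m)) = 6 * [k = l].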